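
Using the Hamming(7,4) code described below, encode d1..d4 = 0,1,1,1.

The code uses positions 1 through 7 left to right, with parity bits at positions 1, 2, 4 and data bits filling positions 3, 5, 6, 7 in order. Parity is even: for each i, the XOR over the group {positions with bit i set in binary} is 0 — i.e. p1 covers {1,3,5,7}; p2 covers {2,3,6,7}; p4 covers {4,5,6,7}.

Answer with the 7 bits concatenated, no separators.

0001111

Place data at non-parity positions: p1 p2 0 p4 1 1 1
p1 (pos 1,3,5,7): XOR of data positions = 0⊕1⊕1 = 0
p2 (pos 2,3,6,7): XOR of data positions = 0⊕1⊕1 = 0
p4 (pos 4,5,6,7): XOR of data positions = 1⊕1⊕1 = 1
Codeword: 0001111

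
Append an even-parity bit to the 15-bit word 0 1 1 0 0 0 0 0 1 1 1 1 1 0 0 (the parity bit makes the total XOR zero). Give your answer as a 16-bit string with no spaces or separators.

XOR of the 15 data bits: 0⊕1⊕1⊕0⊕0⊕0⊕0⊕0⊕1⊕1⊕1⊕1⊕1⊕0⊕0 = 1
Parity bit = 1 (so all 16 bits XOR to 0).

0110000011111001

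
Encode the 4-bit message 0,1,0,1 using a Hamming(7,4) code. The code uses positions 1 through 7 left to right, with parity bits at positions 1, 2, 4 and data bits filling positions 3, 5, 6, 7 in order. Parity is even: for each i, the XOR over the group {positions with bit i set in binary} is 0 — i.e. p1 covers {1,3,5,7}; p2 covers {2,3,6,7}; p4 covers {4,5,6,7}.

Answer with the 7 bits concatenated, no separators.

Place data at non-parity positions: p1 p2 0 p4 1 0 1
p1 (pos 1,3,5,7): XOR of data positions = 0⊕1⊕1 = 0
p2 (pos 2,3,6,7): XOR of data positions = 0⊕0⊕1 = 1
p4 (pos 4,5,6,7): XOR of data positions = 1⊕0⊕1 = 0
Codeword: 0100101

0100101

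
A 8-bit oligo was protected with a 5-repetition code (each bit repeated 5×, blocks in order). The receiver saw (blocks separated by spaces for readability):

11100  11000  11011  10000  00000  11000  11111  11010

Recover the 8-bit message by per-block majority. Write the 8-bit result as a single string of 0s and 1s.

10100011

Block 1 (11100): 3 ones → 1
Block 2 (11000): 2 ones → 0
Block 3 (11011): 4 ones → 1
Block 4 (10000): 1 one → 0
Block 5 (00000): 0 ones → 0
Block 6 (11000): 2 ones → 0
Block 7 (11111): 5 ones → 1
Block 8 (11010): 3 ones → 1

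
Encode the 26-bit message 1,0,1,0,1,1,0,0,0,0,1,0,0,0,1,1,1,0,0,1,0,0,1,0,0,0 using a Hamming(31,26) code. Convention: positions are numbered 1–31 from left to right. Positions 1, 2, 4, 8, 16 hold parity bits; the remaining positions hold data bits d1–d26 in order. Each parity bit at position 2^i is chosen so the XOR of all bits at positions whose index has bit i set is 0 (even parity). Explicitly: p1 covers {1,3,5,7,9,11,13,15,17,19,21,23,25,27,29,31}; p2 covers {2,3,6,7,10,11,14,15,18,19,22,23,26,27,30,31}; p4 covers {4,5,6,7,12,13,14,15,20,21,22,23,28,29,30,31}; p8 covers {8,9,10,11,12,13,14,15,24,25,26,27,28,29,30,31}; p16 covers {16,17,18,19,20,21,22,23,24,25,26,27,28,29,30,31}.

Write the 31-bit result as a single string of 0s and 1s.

Place data at non-parity positions: p1 p2 1 p4 0 1 0 p8 1 1 0 0 0 0 1 p16 0 0 0 1 1 1 0 0 1 0 0 1 0 0 0
p1 (pos 1,3,5,7,9,11,13,15,17,19,21,23,25,27,29,31): XOR of data positions = 1⊕0⊕0⊕1⊕0⊕0⊕1⊕0⊕0⊕1⊕0⊕1⊕0⊕0⊕0 = 1
p2 (pos 2,3,6,7,10,11,14,15,18,19,22,23,26,27,30,31): XOR of data positions = 1⊕1⊕0⊕1⊕0⊕0⊕1⊕0⊕0⊕1⊕0⊕0⊕0⊕0⊕0 = 1
p4 (pos 4,5,6,7,12,13,14,15,20,21,22,23,28,29,30,31): XOR of data positions = 0⊕1⊕0⊕0⊕0⊕0⊕1⊕1⊕1⊕1⊕0⊕1⊕0⊕0⊕0 = 0
p8 (pos 8,9,10,11,12,13,14,15,24,25,26,27,28,29,30,31): XOR of data positions = 1⊕1⊕0⊕0⊕0⊕0⊕1⊕0⊕1⊕0⊕0⊕1⊕0⊕0⊕0 = 1
p16 (pos 16,17,18,19,20,21,22,23,24,25,26,27,28,29,30,31): XOR of data positions = 0⊕0⊕0⊕1⊕1⊕1⊕0⊕0⊕1⊕0⊕0⊕1⊕0⊕0⊕0 = 1
Codeword: 1110010111000011000111001001000

1110010111000011000111001001000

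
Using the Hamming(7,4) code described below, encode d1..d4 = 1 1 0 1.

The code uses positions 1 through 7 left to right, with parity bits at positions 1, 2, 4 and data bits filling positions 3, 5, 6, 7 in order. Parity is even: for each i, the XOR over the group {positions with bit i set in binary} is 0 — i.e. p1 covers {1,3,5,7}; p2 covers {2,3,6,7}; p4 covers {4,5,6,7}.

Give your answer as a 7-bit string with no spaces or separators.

Place data at non-parity positions: p1 p2 1 p4 1 0 1
p1 (pos 1,3,5,7): XOR of data positions = 1⊕1⊕1 = 1
p2 (pos 2,3,6,7): XOR of data positions = 1⊕0⊕1 = 0
p4 (pos 4,5,6,7): XOR of data positions = 1⊕0⊕1 = 0
Codeword: 1010101

1010101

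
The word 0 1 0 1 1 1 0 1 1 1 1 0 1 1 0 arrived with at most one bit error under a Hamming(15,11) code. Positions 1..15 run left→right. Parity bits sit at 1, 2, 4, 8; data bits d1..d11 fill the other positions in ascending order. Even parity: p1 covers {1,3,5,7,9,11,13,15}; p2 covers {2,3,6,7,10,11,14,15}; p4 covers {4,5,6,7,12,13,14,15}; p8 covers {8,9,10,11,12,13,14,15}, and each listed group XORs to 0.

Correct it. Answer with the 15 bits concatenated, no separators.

010110011110110

s1 (pos 1,3,5,7,9,11,13,15): 0⊕0⊕1⊕0⊕1⊕1⊕1⊕0 = 0
s2 (pos 2,3,6,7,10,11,14,15): 1⊕0⊕1⊕0⊕1⊕1⊕1⊕0 = 1
s4 (pos 4,5,6,7,12,13,14,15): 1⊕1⊕1⊕0⊕0⊕1⊕1⊕0 = 1
s8 (pos 8,9,10,11,12,13,14,15): 1⊕1⊕1⊕1⊕0⊕1⊕1⊕0 = 0
Syndrome s8…s1 = 0110 → error at position 6.
Flip position 6: 010111011110110 → 010110011110110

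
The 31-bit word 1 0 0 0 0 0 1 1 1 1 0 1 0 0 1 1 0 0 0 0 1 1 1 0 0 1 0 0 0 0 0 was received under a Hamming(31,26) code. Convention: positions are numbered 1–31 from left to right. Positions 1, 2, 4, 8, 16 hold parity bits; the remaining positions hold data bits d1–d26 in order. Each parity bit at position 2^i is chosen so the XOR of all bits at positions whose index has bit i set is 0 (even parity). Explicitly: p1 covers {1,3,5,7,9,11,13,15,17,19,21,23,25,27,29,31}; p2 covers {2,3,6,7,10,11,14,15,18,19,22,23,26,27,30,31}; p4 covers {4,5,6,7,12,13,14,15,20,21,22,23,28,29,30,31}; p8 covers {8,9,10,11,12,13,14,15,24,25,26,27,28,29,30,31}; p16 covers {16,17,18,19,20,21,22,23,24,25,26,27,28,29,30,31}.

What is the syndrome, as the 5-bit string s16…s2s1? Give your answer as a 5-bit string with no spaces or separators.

10000

s1 (pos 1,3,5,7,9,11,13,15,17,19,21,23,25,27,29,31): 1⊕0⊕0⊕1⊕1⊕0⊕0⊕1⊕0⊕0⊕1⊕1⊕0⊕0⊕0⊕0 = 0
s2 (pos 2,3,6,7,10,11,14,15,18,19,22,23,26,27,30,31): 0⊕0⊕0⊕1⊕1⊕0⊕0⊕1⊕0⊕0⊕1⊕1⊕1⊕0⊕0⊕0 = 0
s4 (pos 4,5,6,7,12,13,14,15,20,21,22,23,28,29,30,31): 0⊕0⊕0⊕1⊕1⊕0⊕0⊕1⊕0⊕1⊕1⊕1⊕0⊕0⊕0⊕0 = 0
s8 (pos 8,9,10,11,12,13,14,15,24,25,26,27,28,29,30,31): 1⊕1⊕1⊕0⊕1⊕0⊕0⊕1⊕0⊕0⊕1⊕0⊕0⊕0⊕0⊕0 = 0
s16 (pos 16,17,18,19,20,21,22,23,24,25,26,27,28,29,30,31): 1⊕0⊕0⊕0⊕0⊕1⊕1⊕1⊕0⊕0⊕1⊕0⊕0⊕0⊕0⊕0 = 1
Syndrome s16…s1 = 10000 → error at position 16.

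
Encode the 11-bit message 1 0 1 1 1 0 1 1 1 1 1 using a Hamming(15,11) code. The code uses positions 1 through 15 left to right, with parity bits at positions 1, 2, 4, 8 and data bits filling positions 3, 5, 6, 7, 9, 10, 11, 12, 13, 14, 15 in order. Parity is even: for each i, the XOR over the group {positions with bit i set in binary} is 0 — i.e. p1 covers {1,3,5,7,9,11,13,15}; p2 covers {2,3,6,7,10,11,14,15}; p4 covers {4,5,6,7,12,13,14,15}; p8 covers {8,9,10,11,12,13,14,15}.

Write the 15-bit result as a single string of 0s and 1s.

001001101011111

Place data at non-parity positions: p1 p2 1 p4 0 1 1 p8 1 0 1 1 1 1 1
p1 (pos 1,3,5,7,9,11,13,15): XOR of data positions = 1⊕0⊕1⊕1⊕1⊕1⊕1 = 0
p2 (pos 2,3,6,7,10,11,14,15): XOR of data positions = 1⊕1⊕1⊕0⊕1⊕1⊕1 = 0
p4 (pos 4,5,6,7,12,13,14,15): XOR of data positions = 0⊕1⊕1⊕1⊕1⊕1⊕1 = 0
p8 (pos 8,9,10,11,12,13,14,15): XOR of data positions = 1⊕0⊕1⊕1⊕1⊕1⊕1 = 0
Codeword: 001001101011111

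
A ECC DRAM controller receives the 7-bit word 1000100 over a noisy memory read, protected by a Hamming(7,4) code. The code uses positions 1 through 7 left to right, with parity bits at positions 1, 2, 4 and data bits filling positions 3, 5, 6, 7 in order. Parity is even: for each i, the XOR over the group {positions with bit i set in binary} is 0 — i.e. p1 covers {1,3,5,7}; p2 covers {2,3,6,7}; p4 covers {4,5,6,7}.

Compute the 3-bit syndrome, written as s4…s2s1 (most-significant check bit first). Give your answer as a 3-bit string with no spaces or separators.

100

s1 (pos 1,3,5,7): 1⊕0⊕1⊕0 = 0
s2 (pos 2,3,6,7): 0⊕0⊕0⊕0 = 0
s4 (pos 4,5,6,7): 0⊕1⊕0⊕0 = 1
Syndrome s4…s1 = 100 → error at position 4.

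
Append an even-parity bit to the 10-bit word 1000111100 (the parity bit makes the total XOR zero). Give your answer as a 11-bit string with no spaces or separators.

10001111001

XOR of the 10 data bits: 1⊕0⊕0⊕0⊕1⊕1⊕1⊕1⊕0⊕0 = 1
Parity bit = 1 (so all 11 bits XOR to 0).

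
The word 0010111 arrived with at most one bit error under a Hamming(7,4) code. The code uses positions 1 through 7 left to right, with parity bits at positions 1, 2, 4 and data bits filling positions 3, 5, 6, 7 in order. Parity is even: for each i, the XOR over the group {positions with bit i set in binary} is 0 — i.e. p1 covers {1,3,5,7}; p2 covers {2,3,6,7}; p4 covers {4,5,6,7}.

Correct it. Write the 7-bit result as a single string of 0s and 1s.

s1 (pos 1,3,5,7): 0⊕1⊕1⊕1 = 1
s2 (pos 2,3,6,7): 0⊕1⊕1⊕1 = 1
s4 (pos 4,5,6,7): 0⊕1⊕1⊕1 = 1
Syndrome s4…s1 = 111 → error at position 7.
Flip position 7: 0010111 → 0010110

0010110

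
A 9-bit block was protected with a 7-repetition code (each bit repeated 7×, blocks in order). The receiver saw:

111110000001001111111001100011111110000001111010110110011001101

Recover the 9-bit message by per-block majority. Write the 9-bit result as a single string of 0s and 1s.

101010111

Block 1 (1111100): 5 ones → 1
Block 2 (0000100): 1 one → 0
Block 3 (1111111): 7 ones → 1
Block 4 (0011000): 2 ones → 0
Block 5 (1111111): 7 ones → 1
Block 6 (0000001): 1 one → 0
Block 7 (1110101): 5 ones → 1
Block 8 (1011001): 4 ones → 1
Block 9 (1001101): 4 ones → 1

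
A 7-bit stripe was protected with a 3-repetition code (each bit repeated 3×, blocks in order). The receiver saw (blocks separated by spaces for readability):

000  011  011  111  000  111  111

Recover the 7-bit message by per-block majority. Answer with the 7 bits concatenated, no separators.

0111011

Block 1 (000): 0 ones → 0
Block 2 (011): 2 ones → 1
Block 3 (011): 2 ones → 1
Block 4 (111): 3 ones → 1
Block 5 (000): 0 ones → 0
Block 6 (111): 3 ones → 1
Block 7 (111): 3 ones → 1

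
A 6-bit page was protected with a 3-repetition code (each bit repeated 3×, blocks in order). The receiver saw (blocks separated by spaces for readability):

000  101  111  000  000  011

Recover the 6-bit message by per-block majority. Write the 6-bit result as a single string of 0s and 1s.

011001

Block 1 (000): 0 ones → 0
Block 2 (101): 2 ones → 1
Block 3 (111): 3 ones → 1
Block 4 (000): 0 ones → 0
Block 5 (000): 0 ones → 0
Block 6 (011): 2 ones → 1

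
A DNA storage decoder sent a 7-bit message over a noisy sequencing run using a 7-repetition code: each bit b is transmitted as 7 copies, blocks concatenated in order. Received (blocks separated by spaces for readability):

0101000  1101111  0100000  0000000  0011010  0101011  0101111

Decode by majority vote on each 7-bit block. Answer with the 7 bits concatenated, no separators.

Block 1 (0101000): 2 ones → 0
Block 2 (1101111): 6 ones → 1
Block 3 (0100000): 1 one → 0
Block 4 (0000000): 0 ones → 0
Block 5 (0011010): 3 ones → 0
Block 6 (0101011): 4 ones → 1
Block 7 (0101111): 5 ones → 1

0100011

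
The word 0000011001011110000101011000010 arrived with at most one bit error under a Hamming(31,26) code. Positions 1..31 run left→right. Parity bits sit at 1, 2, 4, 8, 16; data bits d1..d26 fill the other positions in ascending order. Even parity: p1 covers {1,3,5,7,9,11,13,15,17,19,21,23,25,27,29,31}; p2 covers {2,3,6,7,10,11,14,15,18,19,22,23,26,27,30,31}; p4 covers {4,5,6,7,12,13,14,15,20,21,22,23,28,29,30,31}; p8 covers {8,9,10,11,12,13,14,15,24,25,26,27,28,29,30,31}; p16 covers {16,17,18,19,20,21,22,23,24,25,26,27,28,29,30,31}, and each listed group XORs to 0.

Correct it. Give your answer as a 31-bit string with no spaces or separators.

0000011001011110000100011000010

s1 (pos 1,3,5,7,9,11,13,15,17,19,21,23,25,27,29,31): 0⊕0⊕0⊕1⊕0⊕0⊕1⊕1⊕0⊕0⊕0⊕0⊕1⊕0⊕0⊕0 = 0
s2 (pos 2,3,6,7,10,11,14,15,18,19,22,23,26,27,30,31): 0⊕0⊕1⊕1⊕1⊕0⊕1⊕1⊕0⊕0⊕1⊕0⊕0⊕0⊕1⊕0 = 1
s4 (pos 4,5,6,7,12,13,14,15,20,21,22,23,28,29,30,31): 0⊕0⊕1⊕1⊕1⊕1⊕1⊕1⊕1⊕0⊕1⊕0⊕0⊕0⊕1⊕0 = 1
s8 (pos 8,9,10,11,12,13,14,15,24,25,26,27,28,29,30,31): 0⊕0⊕1⊕0⊕1⊕1⊕1⊕1⊕1⊕1⊕0⊕0⊕0⊕0⊕1⊕0 = 0
s16 (pos 16,17,18,19,20,21,22,23,24,25,26,27,28,29,30,31): 0⊕0⊕0⊕0⊕1⊕0⊕1⊕0⊕1⊕1⊕0⊕0⊕0⊕0⊕1⊕0 = 1
Syndrome s16…s1 = 10110 → error at position 22.
Flip position 22: 0000011001011110000101011000010 → 0000011001011110000100011000010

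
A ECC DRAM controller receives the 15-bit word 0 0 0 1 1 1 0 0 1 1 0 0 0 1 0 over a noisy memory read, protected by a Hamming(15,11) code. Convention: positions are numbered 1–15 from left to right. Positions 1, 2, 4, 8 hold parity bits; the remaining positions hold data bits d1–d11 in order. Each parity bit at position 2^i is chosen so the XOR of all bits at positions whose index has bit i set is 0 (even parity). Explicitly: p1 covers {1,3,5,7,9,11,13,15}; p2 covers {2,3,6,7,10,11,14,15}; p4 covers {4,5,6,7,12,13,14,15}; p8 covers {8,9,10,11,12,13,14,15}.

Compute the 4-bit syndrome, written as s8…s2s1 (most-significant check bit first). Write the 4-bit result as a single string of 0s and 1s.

s1 (pos 1,3,5,7,9,11,13,15): 0⊕0⊕1⊕0⊕1⊕0⊕0⊕0 = 0
s2 (pos 2,3,6,7,10,11,14,15): 0⊕0⊕1⊕0⊕1⊕0⊕1⊕0 = 1
s4 (pos 4,5,6,7,12,13,14,15): 1⊕1⊕1⊕0⊕0⊕0⊕1⊕0 = 0
s8 (pos 8,9,10,11,12,13,14,15): 0⊕1⊕1⊕0⊕0⊕0⊕1⊕0 = 1
Syndrome s8…s1 = 1010 → error at position 10.

1010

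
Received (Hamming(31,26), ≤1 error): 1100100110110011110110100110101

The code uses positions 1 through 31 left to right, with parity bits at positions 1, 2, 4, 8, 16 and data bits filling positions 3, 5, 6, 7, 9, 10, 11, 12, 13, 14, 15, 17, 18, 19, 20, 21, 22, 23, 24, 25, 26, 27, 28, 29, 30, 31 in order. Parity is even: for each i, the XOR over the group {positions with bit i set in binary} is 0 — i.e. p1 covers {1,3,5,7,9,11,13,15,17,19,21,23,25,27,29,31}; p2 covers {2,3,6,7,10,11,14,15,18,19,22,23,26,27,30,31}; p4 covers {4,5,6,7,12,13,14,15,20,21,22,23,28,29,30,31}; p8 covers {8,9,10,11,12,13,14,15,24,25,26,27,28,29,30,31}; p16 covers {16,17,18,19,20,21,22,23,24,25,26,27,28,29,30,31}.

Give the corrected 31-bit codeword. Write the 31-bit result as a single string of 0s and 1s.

s1 (pos 1,3,5,7,9,11,13,15,17,19,21,23,25,27,29,31): 1⊕0⊕1⊕0⊕1⊕1⊕0⊕1⊕1⊕0⊕1⊕1⊕0⊕1⊕1⊕1 = 1
s2 (pos 2,3,6,7,10,11,14,15,18,19,22,23,26,27,30,31): 1⊕0⊕0⊕0⊕0⊕1⊕0⊕1⊕1⊕0⊕0⊕1⊕1⊕1⊕0⊕1 = 0
s4 (pos 4,5,6,7,12,13,14,15,20,21,22,23,28,29,30,31): 0⊕1⊕0⊕0⊕1⊕0⊕0⊕1⊕1⊕1⊕0⊕1⊕0⊕1⊕0⊕1 = 0
s8 (pos 8,9,10,11,12,13,14,15,24,25,26,27,28,29,30,31): 1⊕1⊕0⊕1⊕1⊕0⊕0⊕1⊕0⊕0⊕1⊕1⊕0⊕1⊕0⊕1 = 1
s16 (pos 16,17,18,19,20,21,22,23,24,25,26,27,28,29,30,31): 1⊕1⊕1⊕0⊕1⊕1⊕0⊕1⊕0⊕0⊕1⊕1⊕0⊕1⊕0⊕1 = 0
Syndrome s16…s1 = 01001 → error at position 9.
Flip position 9: 1100100110110011110110100110101 → 1100100100110011110110100110101

1100100100110011110110100110101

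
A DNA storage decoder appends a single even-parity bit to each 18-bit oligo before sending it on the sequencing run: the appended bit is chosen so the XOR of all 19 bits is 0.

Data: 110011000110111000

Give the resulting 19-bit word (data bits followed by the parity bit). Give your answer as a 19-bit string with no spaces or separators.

1100110001101110001

XOR of the 18 data bits: 1⊕1⊕0⊕0⊕1⊕1⊕0⊕0⊕0⊕1⊕1⊕0⊕1⊕1⊕1⊕0⊕0⊕0 = 1
Parity bit = 1 (so all 19 bits XOR to 0).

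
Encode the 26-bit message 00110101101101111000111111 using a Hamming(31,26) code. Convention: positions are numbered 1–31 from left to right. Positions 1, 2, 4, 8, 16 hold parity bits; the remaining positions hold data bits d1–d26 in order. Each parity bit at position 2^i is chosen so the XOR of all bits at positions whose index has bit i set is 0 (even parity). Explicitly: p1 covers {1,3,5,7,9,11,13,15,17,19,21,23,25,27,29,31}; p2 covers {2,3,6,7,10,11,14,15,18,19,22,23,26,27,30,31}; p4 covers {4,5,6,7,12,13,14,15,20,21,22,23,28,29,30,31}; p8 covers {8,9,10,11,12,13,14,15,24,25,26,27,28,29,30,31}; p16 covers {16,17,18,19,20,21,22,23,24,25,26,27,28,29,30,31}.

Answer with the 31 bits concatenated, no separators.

1000011001011011101111000111111

Place data at non-parity positions: p1 p2 0 p4 0 1 1 p8 0 1 0 1 1 0 1 p16 1 0 1 1 1 1 0 0 0 1 1 1 1 1 1
p1 (pos 1,3,5,7,9,11,13,15,17,19,21,23,25,27,29,31): XOR of data positions = 0⊕0⊕1⊕0⊕0⊕1⊕1⊕1⊕1⊕1⊕0⊕0⊕1⊕1⊕1 = 1
p2 (pos 2,3,6,7,10,11,14,15,18,19,22,23,26,27,30,31): XOR of data positions = 0⊕1⊕1⊕1⊕0⊕0⊕1⊕0⊕1⊕1⊕0⊕1⊕1⊕1⊕1 = 0
p4 (pos 4,5,6,7,12,13,14,15,20,21,22,23,28,29,30,31): XOR of data positions = 0⊕1⊕1⊕1⊕1⊕0⊕1⊕1⊕1⊕1⊕0⊕1⊕1⊕1⊕1 = 0
p8 (pos 8,9,10,11,12,13,14,15,24,25,26,27,28,29,30,31): XOR of data positions = 0⊕1⊕0⊕1⊕1⊕0⊕1⊕0⊕0⊕1⊕1⊕1⊕1⊕1⊕1 = 0
p16 (pos 16,17,18,19,20,21,22,23,24,25,26,27,28,29,30,31): XOR of data positions = 1⊕0⊕1⊕1⊕1⊕1⊕0⊕0⊕0⊕1⊕1⊕1⊕1⊕1⊕1 = 1
Codeword: 1000011001011011101111000111111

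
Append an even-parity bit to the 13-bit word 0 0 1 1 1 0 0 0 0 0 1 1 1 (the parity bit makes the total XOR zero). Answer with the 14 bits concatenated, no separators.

00111000001110

XOR of the 13 data bits: 0⊕0⊕1⊕1⊕1⊕0⊕0⊕0⊕0⊕0⊕1⊕1⊕1 = 0
Parity bit = 0 (so all 14 bits XOR to 0).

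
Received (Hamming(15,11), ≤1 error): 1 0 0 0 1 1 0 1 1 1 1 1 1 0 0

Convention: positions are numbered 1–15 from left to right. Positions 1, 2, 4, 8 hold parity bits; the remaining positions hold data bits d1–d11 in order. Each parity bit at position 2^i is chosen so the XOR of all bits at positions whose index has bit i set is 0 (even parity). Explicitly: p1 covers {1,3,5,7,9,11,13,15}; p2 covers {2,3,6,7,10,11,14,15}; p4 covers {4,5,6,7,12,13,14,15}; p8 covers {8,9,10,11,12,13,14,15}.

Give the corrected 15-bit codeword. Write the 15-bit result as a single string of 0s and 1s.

101011011111100

s1 (pos 1,3,5,7,9,11,13,15): 1⊕0⊕1⊕0⊕1⊕1⊕1⊕0 = 1
s2 (pos 2,3,6,7,10,11,14,15): 0⊕0⊕1⊕0⊕1⊕1⊕0⊕0 = 1
s4 (pos 4,5,6,7,12,13,14,15): 0⊕1⊕1⊕0⊕1⊕1⊕0⊕0 = 0
s8 (pos 8,9,10,11,12,13,14,15): 1⊕1⊕1⊕1⊕1⊕1⊕0⊕0 = 0
Syndrome s8…s1 = 0011 → error at position 3.
Flip position 3: 100011011111100 → 101011011111100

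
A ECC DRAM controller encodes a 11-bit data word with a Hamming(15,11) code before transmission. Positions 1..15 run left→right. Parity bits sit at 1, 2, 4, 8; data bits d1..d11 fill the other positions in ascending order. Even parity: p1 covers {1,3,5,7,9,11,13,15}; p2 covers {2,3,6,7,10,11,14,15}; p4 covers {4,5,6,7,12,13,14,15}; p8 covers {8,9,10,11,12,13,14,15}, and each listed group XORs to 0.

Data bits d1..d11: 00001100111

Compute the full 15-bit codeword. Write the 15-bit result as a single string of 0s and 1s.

110100011100111

Place data at non-parity positions: p1 p2 0 p4 0 0 0 p8 1 1 0 0 1 1 1
p1 (pos 1,3,5,7,9,11,13,15): XOR of data positions = 0⊕0⊕0⊕1⊕0⊕1⊕1 = 1
p2 (pos 2,3,6,7,10,11,14,15): XOR of data positions = 0⊕0⊕0⊕1⊕0⊕1⊕1 = 1
p4 (pos 4,5,6,7,12,13,14,15): XOR of data positions = 0⊕0⊕0⊕0⊕1⊕1⊕1 = 1
p8 (pos 8,9,10,11,12,13,14,15): XOR of data positions = 1⊕1⊕0⊕0⊕1⊕1⊕1 = 1
Codeword: 110100011100111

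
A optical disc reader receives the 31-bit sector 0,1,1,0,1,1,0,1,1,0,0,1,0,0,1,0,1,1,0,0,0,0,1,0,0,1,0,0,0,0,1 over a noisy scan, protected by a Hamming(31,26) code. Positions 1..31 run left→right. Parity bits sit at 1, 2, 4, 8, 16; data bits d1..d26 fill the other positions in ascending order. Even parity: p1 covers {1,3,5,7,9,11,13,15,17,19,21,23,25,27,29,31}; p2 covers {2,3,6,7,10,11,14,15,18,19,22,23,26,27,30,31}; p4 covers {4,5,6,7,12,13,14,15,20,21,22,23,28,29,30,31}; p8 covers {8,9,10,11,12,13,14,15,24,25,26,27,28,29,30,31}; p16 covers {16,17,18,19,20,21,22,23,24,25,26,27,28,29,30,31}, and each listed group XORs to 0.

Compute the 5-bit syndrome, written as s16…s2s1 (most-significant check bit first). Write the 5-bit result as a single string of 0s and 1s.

10001

s1 (pos 1,3,5,7,9,11,13,15,17,19,21,23,25,27,29,31): 0⊕1⊕1⊕0⊕1⊕0⊕0⊕1⊕1⊕0⊕0⊕1⊕0⊕0⊕0⊕1 = 1
s2 (pos 2,3,6,7,10,11,14,15,18,19,22,23,26,27,30,31): 1⊕1⊕1⊕0⊕0⊕0⊕0⊕1⊕1⊕0⊕0⊕1⊕1⊕0⊕0⊕1 = 0
s4 (pos 4,5,6,7,12,13,14,15,20,21,22,23,28,29,30,31): 0⊕1⊕1⊕0⊕1⊕0⊕0⊕1⊕0⊕0⊕0⊕1⊕0⊕0⊕0⊕1 = 0
s8 (pos 8,9,10,11,12,13,14,15,24,25,26,27,28,29,30,31): 1⊕1⊕0⊕0⊕1⊕0⊕0⊕1⊕0⊕0⊕1⊕0⊕0⊕0⊕0⊕1 = 0
s16 (pos 16,17,18,19,20,21,22,23,24,25,26,27,28,29,30,31): 0⊕1⊕1⊕0⊕0⊕0⊕0⊕1⊕0⊕0⊕1⊕0⊕0⊕0⊕0⊕1 = 1
Syndrome s16…s1 = 10001 → error at position 17.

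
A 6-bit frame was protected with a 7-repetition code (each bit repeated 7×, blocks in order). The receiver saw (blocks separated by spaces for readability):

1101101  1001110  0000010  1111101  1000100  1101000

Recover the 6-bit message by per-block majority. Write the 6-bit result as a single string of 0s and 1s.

110100

Block 1 (1101101): 5 ones → 1
Block 2 (1001110): 4 ones → 1
Block 3 (0000010): 1 one → 0
Block 4 (1111101): 6 ones → 1
Block 5 (1000100): 2 ones → 0
Block 6 (1101000): 3 ones → 0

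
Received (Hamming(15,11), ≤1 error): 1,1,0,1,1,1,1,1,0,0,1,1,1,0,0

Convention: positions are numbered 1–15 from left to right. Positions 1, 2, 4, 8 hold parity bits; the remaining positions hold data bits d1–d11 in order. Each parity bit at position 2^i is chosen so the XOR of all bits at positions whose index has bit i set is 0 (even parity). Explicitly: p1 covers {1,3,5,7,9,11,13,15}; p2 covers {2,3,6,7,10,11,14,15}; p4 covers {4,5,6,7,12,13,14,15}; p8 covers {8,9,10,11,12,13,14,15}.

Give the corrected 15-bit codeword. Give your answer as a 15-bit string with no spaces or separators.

s1 (pos 1,3,5,7,9,11,13,15): 1⊕0⊕1⊕1⊕0⊕1⊕1⊕0 = 1
s2 (pos 2,3,6,7,10,11,14,15): 1⊕0⊕1⊕1⊕0⊕1⊕0⊕0 = 0
s4 (pos 4,5,6,7,12,13,14,15): 1⊕1⊕1⊕1⊕1⊕1⊕0⊕0 = 0
s8 (pos 8,9,10,11,12,13,14,15): 1⊕0⊕0⊕1⊕1⊕1⊕0⊕0 = 0
Syndrome s8…s1 = 0001 → error at position 1.
Flip position 1: 110111110011100 → 010111110011100

010111110011100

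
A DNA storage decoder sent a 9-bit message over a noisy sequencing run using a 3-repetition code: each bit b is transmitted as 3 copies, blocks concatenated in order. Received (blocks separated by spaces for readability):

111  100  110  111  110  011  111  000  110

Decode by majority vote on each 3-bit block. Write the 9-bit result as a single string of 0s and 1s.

101111101

Block 1 (111): 3 ones → 1
Block 2 (100): 1 one → 0
Block 3 (110): 2 ones → 1
Block 4 (111): 3 ones → 1
Block 5 (110): 2 ones → 1
Block 6 (011): 2 ones → 1
Block 7 (111): 3 ones → 1
Block 8 (000): 0 ones → 0
Block 9 (110): 2 ones → 1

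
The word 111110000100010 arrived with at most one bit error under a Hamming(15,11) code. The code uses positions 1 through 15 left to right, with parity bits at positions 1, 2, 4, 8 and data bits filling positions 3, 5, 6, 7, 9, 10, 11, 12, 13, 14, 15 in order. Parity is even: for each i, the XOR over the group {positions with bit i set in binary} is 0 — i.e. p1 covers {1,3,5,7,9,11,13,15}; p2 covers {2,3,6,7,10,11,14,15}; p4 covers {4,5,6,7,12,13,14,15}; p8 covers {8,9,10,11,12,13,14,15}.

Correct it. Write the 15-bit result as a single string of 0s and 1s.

s1 (pos 1,3,5,7,9,11,13,15): 1⊕1⊕1⊕0⊕0⊕0⊕0⊕0 = 1
s2 (pos 2,3,6,7,10,11,14,15): 1⊕1⊕0⊕0⊕1⊕0⊕1⊕0 = 0
s4 (pos 4,5,6,7,12,13,14,15): 1⊕1⊕0⊕0⊕0⊕0⊕1⊕0 = 1
s8 (pos 8,9,10,11,12,13,14,15): 0⊕0⊕1⊕0⊕0⊕0⊕1⊕0 = 0
Syndrome s8…s1 = 0101 → error at position 5.
Flip position 5: 111110000100010 → 111100000100010

111100000100010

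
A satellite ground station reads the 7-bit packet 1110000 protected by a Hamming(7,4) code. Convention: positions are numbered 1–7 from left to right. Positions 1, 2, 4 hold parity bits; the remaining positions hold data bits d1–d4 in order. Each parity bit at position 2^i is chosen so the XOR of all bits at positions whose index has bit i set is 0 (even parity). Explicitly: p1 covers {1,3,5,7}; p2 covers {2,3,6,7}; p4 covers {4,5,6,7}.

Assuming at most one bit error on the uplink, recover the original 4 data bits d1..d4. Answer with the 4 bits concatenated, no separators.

s1 (pos 1,3,5,7): 1⊕1⊕0⊕0 = 0
s2 (pos 2,3,6,7): 1⊕1⊕0⊕0 = 0
s4 (pos 4,5,6,7): 0⊕0⊕0⊕0 = 0
Syndrome s4…s1 = 000 → no error.
Read data bits from positions 3,5,6,7: 1000

1000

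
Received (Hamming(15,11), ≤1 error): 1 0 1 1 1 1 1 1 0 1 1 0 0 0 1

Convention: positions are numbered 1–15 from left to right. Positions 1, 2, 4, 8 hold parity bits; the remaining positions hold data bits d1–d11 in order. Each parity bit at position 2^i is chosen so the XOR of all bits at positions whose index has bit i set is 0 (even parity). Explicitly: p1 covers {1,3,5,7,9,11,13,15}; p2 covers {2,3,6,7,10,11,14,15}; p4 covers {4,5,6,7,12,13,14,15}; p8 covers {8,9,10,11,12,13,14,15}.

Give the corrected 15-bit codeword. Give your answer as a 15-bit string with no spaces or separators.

s1 (pos 1,3,5,7,9,11,13,15): 1⊕1⊕1⊕1⊕0⊕1⊕0⊕1 = 0
s2 (pos 2,3,6,7,10,11,14,15): 0⊕1⊕1⊕1⊕1⊕1⊕0⊕1 = 0
s4 (pos 4,5,6,7,12,13,14,15): 1⊕1⊕1⊕1⊕0⊕0⊕0⊕1 = 1
s8 (pos 8,9,10,11,12,13,14,15): 1⊕0⊕1⊕1⊕0⊕0⊕0⊕1 = 0
Syndrome s8…s1 = 0100 → error at position 4.
Flip position 4: 101111110110001 → 101011110110001

101011110110001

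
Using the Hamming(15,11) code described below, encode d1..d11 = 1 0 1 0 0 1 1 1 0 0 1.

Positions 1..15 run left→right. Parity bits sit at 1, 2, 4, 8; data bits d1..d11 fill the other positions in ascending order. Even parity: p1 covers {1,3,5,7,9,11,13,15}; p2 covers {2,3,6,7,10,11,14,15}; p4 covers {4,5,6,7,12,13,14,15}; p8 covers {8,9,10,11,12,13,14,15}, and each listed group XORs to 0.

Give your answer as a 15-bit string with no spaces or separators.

111101000111001

Place data at non-parity positions: p1 p2 1 p4 0 1 0 p8 0 1 1 1 0 0 1
p1 (pos 1,3,5,7,9,11,13,15): XOR of data positions = 1⊕0⊕0⊕0⊕1⊕0⊕1 = 1
p2 (pos 2,3,6,7,10,11,14,15): XOR of data positions = 1⊕1⊕0⊕1⊕1⊕0⊕1 = 1
p4 (pos 4,5,6,7,12,13,14,15): XOR of data positions = 0⊕1⊕0⊕1⊕0⊕0⊕1 = 1
p8 (pos 8,9,10,11,12,13,14,15): XOR of data positions = 0⊕1⊕1⊕1⊕0⊕0⊕1 = 0
Codeword: 111101000111001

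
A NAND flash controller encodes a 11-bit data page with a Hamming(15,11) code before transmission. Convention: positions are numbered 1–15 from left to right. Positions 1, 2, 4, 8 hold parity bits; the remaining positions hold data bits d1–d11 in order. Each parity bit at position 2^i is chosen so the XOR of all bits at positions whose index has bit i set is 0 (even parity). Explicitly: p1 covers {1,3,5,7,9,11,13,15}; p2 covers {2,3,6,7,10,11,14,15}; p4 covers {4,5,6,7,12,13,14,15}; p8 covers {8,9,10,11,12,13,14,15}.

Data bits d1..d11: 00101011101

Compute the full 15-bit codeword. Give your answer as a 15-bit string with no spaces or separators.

Place data at non-parity positions: p1 p2 0 p4 0 1 0 p8 1 0 1 1 1 0 1
p1 (pos 1,3,5,7,9,11,13,15): XOR of data positions = 0⊕0⊕0⊕1⊕1⊕1⊕1 = 0
p2 (pos 2,3,6,7,10,11,14,15): XOR of data positions = 0⊕1⊕0⊕0⊕1⊕0⊕1 = 1
p4 (pos 4,5,6,7,12,13,14,15): XOR of data positions = 0⊕1⊕0⊕1⊕1⊕0⊕1 = 0
p8 (pos 8,9,10,11,12,13,14,15): XOR of data positions = 1⊕0⊕1⊕1⊕1⊕0⊕1 = 1
Codeword: 010001011011101

010001011011101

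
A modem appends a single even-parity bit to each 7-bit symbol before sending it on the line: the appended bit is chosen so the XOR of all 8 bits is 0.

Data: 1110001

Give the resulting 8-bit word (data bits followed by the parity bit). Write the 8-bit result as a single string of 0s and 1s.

XOR of the 7 data bits: 1⊕1⊕1⊕0⊕0⊕0⊕1 = 0
Parity bit = 0 (so all 8 bits XOR to 0).

11100010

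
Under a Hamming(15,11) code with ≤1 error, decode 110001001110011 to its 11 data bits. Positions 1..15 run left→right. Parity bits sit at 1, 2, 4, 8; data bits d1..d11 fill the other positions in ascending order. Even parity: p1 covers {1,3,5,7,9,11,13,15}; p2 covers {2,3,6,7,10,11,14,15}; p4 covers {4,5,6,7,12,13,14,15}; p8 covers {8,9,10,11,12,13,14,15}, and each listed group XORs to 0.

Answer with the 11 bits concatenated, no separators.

00101111011

s1 (pos 1,3,5,7,9,11,13,15): 1⊕0⊕0⊕0⊕1⊕1⊕0⊕1 = 0
s2 (pos 2,3,6,7,10,11,14,15): 1⊕0⊕1⊕0⊕1⊕1⊕1⊕1 = 0
s4 (pos 4,5,6,7,12,13,14,15): 0⊕0⊕1⊕0⊕0⊕0⊕1⊕1 = 1
s8 (pos 8,9,10,11,12,13,14,15): 0⊕1⊕1⊕1⊕0⊕0⊕1⊕1 = 1
Syndrome s8…s1 = 1100 → error at position 12.
Flip position 12: 110001001110011 → 110001001111011
Read data bits from positions 3,5,6,7,9,10,11,12,13,14,15: 00101111011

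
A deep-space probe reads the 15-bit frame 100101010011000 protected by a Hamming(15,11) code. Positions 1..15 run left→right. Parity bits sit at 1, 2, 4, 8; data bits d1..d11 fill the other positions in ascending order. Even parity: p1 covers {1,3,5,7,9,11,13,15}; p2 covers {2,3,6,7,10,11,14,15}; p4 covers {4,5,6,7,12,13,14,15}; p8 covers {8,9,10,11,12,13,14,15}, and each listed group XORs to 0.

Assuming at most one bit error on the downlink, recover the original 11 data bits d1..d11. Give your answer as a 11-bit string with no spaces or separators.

00100010000

s1 (pos 1,3,5,7,9,11,13,15): 1⊕0⊕0⊕0⊕0⊕1⊕0⊕0 = 0
s2 (pos 2,3,6,7,10,11,14,15): 0⊕0⊕1⊕0⊕0⊕1⊕0⊕0 = 0
s4 (pos 4,5,6,7,12,13,14,15): 1⊕0⊕1⊕0⊕1⊕0⊕0⊕0 = 1
s8 (pos 8,9,10,11,12,13,14,15): 1⊕0⊕0⊕1⊕1⊕0⊕0⊕0 = 1
Syndrome s8…s1 = 1100 → error at position 12.
Flip position 12: 100101010011000 → 100101010010000
Read data bits from positions 3,5,6,7,9,10,11,12,13,14,15: 00100010000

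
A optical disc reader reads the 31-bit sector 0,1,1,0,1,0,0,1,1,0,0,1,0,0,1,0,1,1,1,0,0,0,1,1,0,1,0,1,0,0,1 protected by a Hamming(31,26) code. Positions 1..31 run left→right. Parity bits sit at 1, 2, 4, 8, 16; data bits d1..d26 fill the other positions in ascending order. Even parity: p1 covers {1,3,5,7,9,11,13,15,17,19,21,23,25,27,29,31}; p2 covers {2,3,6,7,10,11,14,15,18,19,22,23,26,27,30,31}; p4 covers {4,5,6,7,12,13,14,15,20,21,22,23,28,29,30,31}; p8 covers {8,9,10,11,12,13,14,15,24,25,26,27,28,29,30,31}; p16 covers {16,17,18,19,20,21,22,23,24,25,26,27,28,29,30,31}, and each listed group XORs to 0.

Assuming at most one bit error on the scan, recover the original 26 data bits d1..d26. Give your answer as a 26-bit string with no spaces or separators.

11001001001111000110101001

s1 (pos 1,3,5,7,9,11,13,15,17,19,21,23,25,27,29,31): 0⊕1⊕1⊕0⊕1⊕0⊕0⊕1⊕1⊕1⊕0⊕1⊕0⊕0⊕0⊕1 = 0
s2 (pos 2,3,6,7,10,11,14,15,18,19,22,23,26,27,30,31): 1⊕1⊕0⊕0⊕0⊕0⊕0⊕1⊕1⊕1⊕0⊕1⊕1⊕0⊕0⊕1 = 0
s4 (pos 4,5,6,7,12,13,14,15,20,21,22,23,28,29,30,31): 0⊕1⊕0⊕0⊕1⊕0⊕0⊕1⊕0⊕0⊕0⊕1⊕1⊕0⊕0⊕1 = 0
s8 (pos 8,9,10,11,12,13,14,15,24,25,26,27,28,29,30,31): 1⊕1⊕0⊕0⊕1⊕0⊕0⊕1⊕1⊕0⊕1⊕0⊕1⊕0⊕0⊕1 = 0
s16 (pos 16,17,18,19,20,21,22,23,24,25,26,27,28,29,30,31): 0⊕1⊕1⊕1⊕0⊕0⊕0⊕1⊕1⊕0⊕1⊕0⊕1⊕0⊕0⊕1 = 0
Syndrome s16…s1 = 00000 → no error.
Read data bits from positions 3,5,6,7,9,10,11,12,13,14,15,17,18,19,20,21,22,23,24,25,26,27,28,29,30,31: 11001001001111000110101001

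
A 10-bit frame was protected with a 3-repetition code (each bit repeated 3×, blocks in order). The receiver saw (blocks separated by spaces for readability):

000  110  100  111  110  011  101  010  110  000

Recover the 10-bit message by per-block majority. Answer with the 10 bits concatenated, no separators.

0101111010

Block 1 (000): 0 ones → 0
Block 2 (110): 2 ones → 1
Block 3 (100): 1 one → 0
Block 4 (111): 3 ones → 1
Block 5 (110): 2 ones → 1
Block 6 (011): 2 ones → 1
Block 7 (101): 2 ones → 1
Block 8 (010): 1 one → 0
Block 9 (110): 2 ones → 1
Block 10 (000): 0 ones → 0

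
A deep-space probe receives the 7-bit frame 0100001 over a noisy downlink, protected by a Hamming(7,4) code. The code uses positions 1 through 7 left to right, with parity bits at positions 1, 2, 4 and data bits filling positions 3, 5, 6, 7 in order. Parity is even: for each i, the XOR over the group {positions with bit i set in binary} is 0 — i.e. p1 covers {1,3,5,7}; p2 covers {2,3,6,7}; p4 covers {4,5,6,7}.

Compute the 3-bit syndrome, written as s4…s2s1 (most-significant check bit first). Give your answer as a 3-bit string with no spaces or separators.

101

s1 (pos 1,3,5,7): 0⊕0⊕0⊕1 = 1
s2 (pos 2,3,6,7): 1⊕0⊕0⊕1 = 0
s4 (pos 4,5,6,7): 0⊕0⊕0⊕1 = 1
Syndrome s4…s1 = 101 → error at position 5.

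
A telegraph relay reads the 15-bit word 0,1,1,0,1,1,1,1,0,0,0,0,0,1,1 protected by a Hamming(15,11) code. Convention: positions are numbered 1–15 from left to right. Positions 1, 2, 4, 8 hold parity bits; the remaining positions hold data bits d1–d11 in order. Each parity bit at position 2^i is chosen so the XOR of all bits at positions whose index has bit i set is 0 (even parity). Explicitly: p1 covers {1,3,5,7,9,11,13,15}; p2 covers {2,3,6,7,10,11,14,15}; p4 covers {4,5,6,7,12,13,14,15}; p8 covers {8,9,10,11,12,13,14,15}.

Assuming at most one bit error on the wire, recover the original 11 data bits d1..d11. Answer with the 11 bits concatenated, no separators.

s1 (pos 1,3,5,7,9,11,13,15): 0⊕1⊕1⊕1⊕0⊕0⊕0⊕1 = 0
s2 (pos 2,3,6,7,10,11,14,15): 1⊕1⊕1⊕1⊕0⊕0⊕1⊕1 = 0
s4 (pos 4,5,6,7,12,13,14,15): 0⊕1⊕1⊕1⊕0⊕0⊕1⊕1 = 1
s8 (pos 8,9,10,11,12,13,14,15): 1⊕0⊕0⊕0⊕0⊕0⊕1⊕1 = 1
Syndrome s8…s1 = 1100 → error at position 12.
Flip position 12: 011011110000011 → 011011110001011
Read data bits from positions 3,5,6,7,9,10,11,12,13,14,15: 11110001011

11110001011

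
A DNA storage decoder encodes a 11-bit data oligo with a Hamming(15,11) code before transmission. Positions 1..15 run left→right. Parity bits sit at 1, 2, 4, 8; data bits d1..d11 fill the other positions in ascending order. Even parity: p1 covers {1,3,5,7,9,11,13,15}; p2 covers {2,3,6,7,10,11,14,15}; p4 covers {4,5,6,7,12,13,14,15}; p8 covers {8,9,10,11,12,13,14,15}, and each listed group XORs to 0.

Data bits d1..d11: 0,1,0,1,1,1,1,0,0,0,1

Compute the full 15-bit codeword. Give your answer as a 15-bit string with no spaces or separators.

Place data at non-parity positions: p1 p2 0 p4 1 0 1 p8 1 1 1 0 0 0 1
p1 (pos 1,3,5,7,9,11,13,15): XOR of data positions = 0⊕1⊕1⊕1⊕1⊕0⊕1 = 1
p2 (pos 2,3,6,7,10,11,14,15): XOR of data positions = 0⊕0⊕1⊕1⊕1⊕0⊕1 = 0
p4 (pos 4,5,6,7,12,13,14,15): XOR of data positions = 1⊕0⊕1⊕0⊕0⊕0⊕1 = 1
p8 (pos 8,9,10,11,12,13,14,15): XOR of data positions = 1⊕1⊕1⊕0⊕0⊕0⊕1 = 0
Codeword: 100110101110001

100110101110001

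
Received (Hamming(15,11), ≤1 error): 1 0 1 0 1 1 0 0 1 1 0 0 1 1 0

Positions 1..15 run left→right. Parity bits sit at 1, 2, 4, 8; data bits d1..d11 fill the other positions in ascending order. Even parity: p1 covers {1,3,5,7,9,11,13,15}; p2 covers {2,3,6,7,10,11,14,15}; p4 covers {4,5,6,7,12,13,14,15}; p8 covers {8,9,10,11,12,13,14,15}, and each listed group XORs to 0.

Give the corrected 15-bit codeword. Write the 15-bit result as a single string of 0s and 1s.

s1 (pos 1,3,5,7,9,11,13,15): 1⊕1⊕1⊕0⊕1⊕0⊕1⊕0 = 1
s2 (pos 2,3,6,7,10,11,14,15): 0⊕1⊕1⊕0⊕1⊕0⊕1⊕0 = 0
s4 (pos 4,5,6,7,12,13,14,15): 0⊕1⊕1⊕0⊕0⊕1⊕1⊕0 = 0
s8 (pos 8,9,10,11,12,13,14,15): 0⊕1⊕1⊕0⊕0⊕1⊕1⊕0 = 0
Syndrome s8…s1 = 0001 → error at position 1.
Flip position 1: 101011001100110 → 001011001100110

001011001100110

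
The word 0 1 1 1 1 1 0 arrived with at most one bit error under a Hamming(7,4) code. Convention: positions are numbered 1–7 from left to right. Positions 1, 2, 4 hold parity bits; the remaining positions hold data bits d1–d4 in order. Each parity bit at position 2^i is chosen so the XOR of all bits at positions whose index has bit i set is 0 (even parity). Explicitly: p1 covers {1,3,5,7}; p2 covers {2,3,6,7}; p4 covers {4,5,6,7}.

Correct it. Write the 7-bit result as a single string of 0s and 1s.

s1 (pos 1,3,5,7): 0⊕1⊕1⊕0 = 0
s2 (pos 2,3,6,7): 1⊕1⊕1⊕0 = 1
s4 (pos 4,5,6,7): 1⊕1⊕1⊕0 = 1
Syndrome s4…s1 = 110 → error at position 6.
Flip position 6: 0111110 → 0111100

0111100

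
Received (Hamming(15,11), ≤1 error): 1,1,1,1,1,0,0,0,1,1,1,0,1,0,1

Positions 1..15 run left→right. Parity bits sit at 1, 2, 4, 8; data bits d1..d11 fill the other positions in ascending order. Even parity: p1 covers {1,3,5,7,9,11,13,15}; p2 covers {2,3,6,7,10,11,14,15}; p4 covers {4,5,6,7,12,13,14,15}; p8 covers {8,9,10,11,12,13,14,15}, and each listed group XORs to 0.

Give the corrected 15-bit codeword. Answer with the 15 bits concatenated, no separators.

111110001100101

s1 (pos 1,3,5,7,9,11,13,15): 1⊕1⊕1⊕0⊕1⊕1⊕1⊕1 = 1
s2 (pos 2,3,6,7,10,11,14,15): 1⊕1⊕0⊕0⊕1⊕1⊕0⊕1 = 1
s4 (pos 4,5,6,7,12,13,14,15): 1⊕1⊕0⊕0⊕0⊕1⊕0⊕1 = 0
s8 (pos 8,9,10,11,12,13,14,15): 0⊕1⊕1⊕1⊕0⊕1⊕0⊕1 = 1
Syndrome s8…s1 = 1011 → error at position 11.
Flip position 11: 111110001110101 → 111110001100101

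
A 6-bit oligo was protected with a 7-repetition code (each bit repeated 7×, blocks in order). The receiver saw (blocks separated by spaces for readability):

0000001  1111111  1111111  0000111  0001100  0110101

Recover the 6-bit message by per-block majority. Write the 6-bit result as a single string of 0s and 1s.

Block 1 (0000001): 1 one → 0
Block 2 (1111111): 7 ones → 1
Block 3 (1111111): 7 ones → 1
Block 4 (0000111): 3 ones → 0
Block 5 (0001100): 2 ones → 0
Block 6 (0110101): 4 ones → 1

011001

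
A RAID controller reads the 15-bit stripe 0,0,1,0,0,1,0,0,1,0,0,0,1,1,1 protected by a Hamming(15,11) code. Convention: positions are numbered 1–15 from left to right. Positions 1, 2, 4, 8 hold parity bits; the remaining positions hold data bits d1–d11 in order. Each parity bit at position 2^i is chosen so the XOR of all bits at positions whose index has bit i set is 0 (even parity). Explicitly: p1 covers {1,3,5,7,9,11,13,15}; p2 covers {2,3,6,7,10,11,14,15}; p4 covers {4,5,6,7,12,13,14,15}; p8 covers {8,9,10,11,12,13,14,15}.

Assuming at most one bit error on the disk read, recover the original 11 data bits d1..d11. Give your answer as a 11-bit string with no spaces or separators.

s1 (pos 1,3,5,7,9,11,13,15): 0⊕1⊕0⊕0⊕1⊕0⊕1⊕1 = 0
s2 (pos 2,3,6,7,10,11,14,15): 0⊕1⊕1⊕0⊕0⊕0⊕1⊕1 = 0
s4 (pos 4,5,6,7,12,13,14,15): 0⊕0⊕1⊕0⊕0⊕1⊕1⊕1 = 0
s8 (pos 8,9,10,11,12,13,14,15): 0⊕1⊕0⊕0⊕0⊕1⊕1⊕1 = 0
Syndrome s8…s1 = 0000 → no error.
Read data bits from positions 3,5,6,7,9,10,11,12,13,14,15: 10101000111

10101000111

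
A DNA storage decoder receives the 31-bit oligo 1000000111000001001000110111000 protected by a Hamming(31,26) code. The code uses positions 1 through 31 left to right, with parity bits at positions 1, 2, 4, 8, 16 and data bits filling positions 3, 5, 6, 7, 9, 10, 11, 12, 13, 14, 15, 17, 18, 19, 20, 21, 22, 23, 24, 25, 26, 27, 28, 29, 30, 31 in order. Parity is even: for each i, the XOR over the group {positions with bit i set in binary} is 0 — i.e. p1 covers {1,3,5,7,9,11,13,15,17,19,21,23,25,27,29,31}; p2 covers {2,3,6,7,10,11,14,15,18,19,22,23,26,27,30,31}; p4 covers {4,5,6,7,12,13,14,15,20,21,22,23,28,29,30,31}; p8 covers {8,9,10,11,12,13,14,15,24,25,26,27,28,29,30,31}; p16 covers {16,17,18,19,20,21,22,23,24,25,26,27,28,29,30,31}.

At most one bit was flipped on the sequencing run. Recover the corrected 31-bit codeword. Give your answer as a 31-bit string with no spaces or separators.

s1 (pos 1,3,5,7,9,11,13,15,17,19,21,23,25,27,29,31): 1⊕0⊕0⊕0⊕1⊕0⊕0⊕0⊕0⊕1⊕0⊕1⊕0⊕1⊕0⊕0 = 1
s2 (pos 2,3,6,7,10,11,14,15,18,19,22,23,26,27,30,31): 0⊕0⊕0⊕0⊕1⊕0⊕0⊕0⊕0⊕1⊕0⊕1⊕1⊕1⊕0⊕0 = 1
s4 (pos 4,5,6,7,12,13,14,15,20,21,22,23,28,29,30,31): 0⊕0⊕0⊕0⊕0⊕0⊕0⊕0⊕0⊕0⊕0⊕1⊕1⊕0⊕0⊕0 = 0
s8 (pos 8,9,10,11,12,13,14,15,24,25,26,27,28,29,30,31): 1⊕1⊕1⊕0⊕0⊕0⊕0⊕0⊕1⊕0⊕1⊕1⊕1⊕0⊕0⊕0 = 1
s16 (pos 16,17,18,19,20,21,22,23,24,25,26,27,28,29,30,31): 1⊕0⊕0⊕1⊕0⊕0⊕0⊕1⊕1⊕0⊕1⊕1⊕1⊕0⊕0⊕0 = 1
Syndrome s16…s1 = 11011 → error at position 27.
Flip position 27: 1000000111000001001000110111000 → 1000000111000001001000110101000

1000000111000001001000110101000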